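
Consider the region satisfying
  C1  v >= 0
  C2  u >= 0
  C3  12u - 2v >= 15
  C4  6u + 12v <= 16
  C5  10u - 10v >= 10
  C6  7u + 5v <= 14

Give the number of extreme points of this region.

5

Of the 15 pairwise boundary intersections, those satisfying every inequality are:
  (5/4, 0)
  (2, 0)
  (13/10, 3/10)
  (14/9, 5/9)
  (44/27, 14/27)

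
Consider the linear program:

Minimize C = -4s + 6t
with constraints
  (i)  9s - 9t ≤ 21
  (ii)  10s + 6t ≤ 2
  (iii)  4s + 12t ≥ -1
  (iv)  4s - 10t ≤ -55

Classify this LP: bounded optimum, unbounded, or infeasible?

Feasible corners and C = -4s + 6t:
  (-5/2, 9/2) → C = 37
  (-335/44, 27/11) → C = 497/11
The feasible region has finitely many vertices and no improving ray; the minimum is 37 at (-5/2, 9/2).

bounded optimum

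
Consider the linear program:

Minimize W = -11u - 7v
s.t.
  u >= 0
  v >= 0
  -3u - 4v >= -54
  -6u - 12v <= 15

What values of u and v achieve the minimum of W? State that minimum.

At the optimal vertex, v = 0 and -3u - 4v = -54.
Solving simultaneously gives u = 18, v = 0.

u = 18, v = 0, minimum W = -198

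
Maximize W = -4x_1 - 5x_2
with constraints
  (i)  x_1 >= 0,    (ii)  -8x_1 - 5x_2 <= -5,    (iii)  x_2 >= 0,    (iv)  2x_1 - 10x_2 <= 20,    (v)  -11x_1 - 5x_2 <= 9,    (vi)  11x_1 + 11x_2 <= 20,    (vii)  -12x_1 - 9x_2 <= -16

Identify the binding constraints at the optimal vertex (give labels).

(iii) and (vii)

Corner points and W = -4x_1 - 5x_2:
  (0, 20/11) → W = -100/11
  (0, 16/9) → W = -80/9
  (20/11, 0) → W = -80/11
  (4/3, 0) → W = -16/3

The maximum is at (4/3, 0). Substituting into each constraint, equality holds for (iii) and (vii); the remaining constraints have slack.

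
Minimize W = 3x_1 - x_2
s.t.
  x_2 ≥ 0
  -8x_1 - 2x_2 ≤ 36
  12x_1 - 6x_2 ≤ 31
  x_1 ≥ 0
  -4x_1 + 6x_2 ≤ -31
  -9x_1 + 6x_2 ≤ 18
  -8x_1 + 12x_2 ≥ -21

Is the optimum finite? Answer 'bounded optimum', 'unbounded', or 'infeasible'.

Constraints -4x_1 + 6x_2 ≤ -31 and -8x_1 + 12x_2 ≥ -21 have parallel boundaries but demand opposite sides — no point can satisfy both, so the region is empty.

infeasible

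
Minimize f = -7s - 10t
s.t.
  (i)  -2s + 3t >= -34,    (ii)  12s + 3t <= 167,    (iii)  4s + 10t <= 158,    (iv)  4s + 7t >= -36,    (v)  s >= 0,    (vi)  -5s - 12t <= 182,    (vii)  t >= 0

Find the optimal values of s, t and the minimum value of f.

Vertices and f = -7s - 10t:
  (299/27, 307/27) → f = -1721/9
  (167/12, 0) → f = -1169/12
  (0, 79/5) → f = -158
  (0, 0) → f = 0

The binding constraints are 12s + 3t = 167 and 4s + 10t = 158.
Solving simultaneously gives s = 299/27, t = 307/27.

s = 299/27, t = 307/27, minimum f = -1721/9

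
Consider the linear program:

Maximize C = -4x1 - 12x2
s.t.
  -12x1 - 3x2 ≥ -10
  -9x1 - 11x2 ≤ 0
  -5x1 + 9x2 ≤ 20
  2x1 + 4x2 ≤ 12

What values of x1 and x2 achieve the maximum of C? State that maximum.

Feasible corners and C = -4x1 - 12x2:
  (22/21, -6/7) → C = 128/21
  (10/41, 290/123) → C = -1200/41
  (-55/34, 45/34) → C = -160/17

The optimum lies where -12x1 - 3x2 = -10 and -9x1 - 11x2 = 0.
Solving simultaneously gives x1 = 22/21, x2 = -6/7.

x1 = 22/21, x2 = -6/7, maximum C = 128/21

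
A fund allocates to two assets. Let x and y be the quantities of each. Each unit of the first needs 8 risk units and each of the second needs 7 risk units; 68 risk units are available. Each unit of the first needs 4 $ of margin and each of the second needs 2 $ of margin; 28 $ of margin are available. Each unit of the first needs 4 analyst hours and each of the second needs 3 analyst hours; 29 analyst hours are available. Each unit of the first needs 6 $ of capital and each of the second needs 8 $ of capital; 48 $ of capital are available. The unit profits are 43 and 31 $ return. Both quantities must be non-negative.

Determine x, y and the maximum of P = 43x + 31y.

Extreme points and P = 43x + 31y:
  (0, 0) → P = 0
  (0, 6) → P = 186
  (7, 0) → P = 301
  (13/2, 1) → P = 621/2
  (44/7, 9/7) → P = 2171/7

The optimum lies where 4x + 2y = 28 and 4x + 3y = 29.
Solving simultaneously gives x = 13/2, y = 1.

x = 13/2, y = 1, maximum P = 621/2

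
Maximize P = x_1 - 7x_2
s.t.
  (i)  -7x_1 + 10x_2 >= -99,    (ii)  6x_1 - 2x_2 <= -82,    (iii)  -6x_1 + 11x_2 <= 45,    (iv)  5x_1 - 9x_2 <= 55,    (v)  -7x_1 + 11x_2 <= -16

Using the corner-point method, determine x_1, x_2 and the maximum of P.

x_1 = -461/8, x_2 = -305/8, maximum P = 837/4

The optimum lies where 5x_1 - 9x_2 = 55 and -7x_1 + 11x_2 = -16.
Solving simultaneously gives x_1 = -461/8, x_2 = -305/8.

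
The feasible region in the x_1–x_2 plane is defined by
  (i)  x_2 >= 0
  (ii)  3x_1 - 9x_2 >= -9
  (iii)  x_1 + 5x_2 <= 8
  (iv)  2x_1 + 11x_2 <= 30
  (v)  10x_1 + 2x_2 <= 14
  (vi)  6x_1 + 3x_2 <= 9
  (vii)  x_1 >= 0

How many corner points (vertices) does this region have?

The feasible vertices (each the meet of two boundaries and inside every other half-plane) are:
  (7/5, 0)
  (0, 0)
  (6/7, 9/7)
  (0, 1)
  (4/3, 1/3)

5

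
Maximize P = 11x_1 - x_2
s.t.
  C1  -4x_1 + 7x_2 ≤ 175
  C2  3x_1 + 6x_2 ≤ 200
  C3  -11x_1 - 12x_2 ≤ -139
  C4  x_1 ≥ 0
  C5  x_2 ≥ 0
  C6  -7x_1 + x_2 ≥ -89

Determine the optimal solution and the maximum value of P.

Extreme points and P = 11x_1 - x_2:
  (70/9, 265/9) → P = 505/9
  (0, 25) → P = -25
  (734/45, 1133/45) → P = 6941/45
  (0, 139/12) → P = -139/12
  (139/11, 0) → P = 139
  (89/7, 0) → P = 979/7

x_1 = 734/45, x_2 = 1133/45, maximum P = 6941/45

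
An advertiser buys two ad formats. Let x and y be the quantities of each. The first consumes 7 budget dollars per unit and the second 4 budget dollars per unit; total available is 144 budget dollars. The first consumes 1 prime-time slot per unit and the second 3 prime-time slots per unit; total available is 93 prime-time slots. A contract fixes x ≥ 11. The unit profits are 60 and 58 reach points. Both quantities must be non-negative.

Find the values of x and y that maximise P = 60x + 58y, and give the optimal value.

x = 11, y = 67/4, maximum P = 3263/2

The binding constraints are 7x + 4y = 144 and x = 11.
Solving simultaneously gives x = 11, y = 67/4.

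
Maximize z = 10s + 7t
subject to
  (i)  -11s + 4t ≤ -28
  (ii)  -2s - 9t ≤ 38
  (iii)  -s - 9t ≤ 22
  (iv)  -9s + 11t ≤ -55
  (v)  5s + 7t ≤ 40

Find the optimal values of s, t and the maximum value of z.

Feasible corners and z = 10s + 7t:
  (11/4, -11/4) → z = 33/4
  (257/19, -75/19) → z = 2045/19
  (825/118, 85/118) → z = 8845/118

s = 257/19, t = -75/19, maximum z = 2045/19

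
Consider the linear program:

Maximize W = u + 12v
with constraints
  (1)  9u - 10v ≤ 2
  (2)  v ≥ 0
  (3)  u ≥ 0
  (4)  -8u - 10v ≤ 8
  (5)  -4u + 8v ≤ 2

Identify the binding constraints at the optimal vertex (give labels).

(1) and (5)

Corner points and W = u + 12v:
  (2/9, 0) → W = 2/9
  (9/8, 13/16) → W = 87/8
  (0, 0) → W = 0
  (0, 1/4) → W = 3

The maximum is at (9/8, 13/16). Substituting into each constraint, equality holds for (1) and (5); the remaining constraints have slack.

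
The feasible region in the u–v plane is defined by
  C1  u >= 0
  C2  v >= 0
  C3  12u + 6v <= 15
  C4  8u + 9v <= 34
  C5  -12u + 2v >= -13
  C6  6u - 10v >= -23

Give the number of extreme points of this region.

Pairwise boundary intersections that survive every other constraint:
  (0, 0)
  (0, 23/10)
  (13/12, 0)
  (9/8, 1/4)
  (1/13, 61/26)

5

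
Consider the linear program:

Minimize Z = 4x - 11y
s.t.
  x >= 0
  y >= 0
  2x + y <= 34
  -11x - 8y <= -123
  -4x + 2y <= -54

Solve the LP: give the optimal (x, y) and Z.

x = 61/4, y = 7/2, minimum Z = 45/2

Corner points and Z = 4x - 11y:
  (17, 0) → Z = 68
  (27/2, 0) → Z = 54
  (61/4, 7/2) → Z = 45/2

The optimum lies where 2x + y = 34 and -4x + 2y = -54.
Solving simultaneously gives x = 61/4, y = 7/2.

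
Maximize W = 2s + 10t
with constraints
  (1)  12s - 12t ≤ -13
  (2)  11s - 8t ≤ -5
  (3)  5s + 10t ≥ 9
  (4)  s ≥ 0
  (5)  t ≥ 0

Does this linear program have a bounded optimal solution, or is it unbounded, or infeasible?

unbounded

From the feasible point (11/9, 83/36), moving in the direction (0, 1) keeps every constraint satisfied while W increases without bound.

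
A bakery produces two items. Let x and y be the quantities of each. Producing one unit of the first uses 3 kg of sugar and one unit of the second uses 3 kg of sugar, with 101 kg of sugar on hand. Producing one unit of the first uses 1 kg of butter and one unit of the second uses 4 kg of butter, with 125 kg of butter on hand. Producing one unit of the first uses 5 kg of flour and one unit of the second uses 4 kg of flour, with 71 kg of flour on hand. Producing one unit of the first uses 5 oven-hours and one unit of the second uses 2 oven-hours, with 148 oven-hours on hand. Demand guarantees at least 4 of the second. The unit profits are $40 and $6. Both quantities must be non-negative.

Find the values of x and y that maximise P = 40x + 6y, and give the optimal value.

x = 11, y = 4, maximum P = 464

Corner points and P = 40x + 6y:
  (0, 71/4) → P = 213/2
  (0, 4) → P = 24
  (11, 4) → P = 464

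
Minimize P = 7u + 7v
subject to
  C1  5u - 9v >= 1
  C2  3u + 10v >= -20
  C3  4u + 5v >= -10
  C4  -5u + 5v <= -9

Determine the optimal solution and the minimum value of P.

u = -1/9, v = -86/45, minimum P = -637/45

Vertices and P = 7u + 7v:
  (19/5, 2) → P = 203/5
  (0, -2) → P = -14
  (-1/9, -86/45) → P = -637/45
The feasible region is unbounded (it extends along (10, -3), (9, 5)), but P strictly increases along every unbounded feasible direction, so there is no improving ray and the minimum is attained at a vertex.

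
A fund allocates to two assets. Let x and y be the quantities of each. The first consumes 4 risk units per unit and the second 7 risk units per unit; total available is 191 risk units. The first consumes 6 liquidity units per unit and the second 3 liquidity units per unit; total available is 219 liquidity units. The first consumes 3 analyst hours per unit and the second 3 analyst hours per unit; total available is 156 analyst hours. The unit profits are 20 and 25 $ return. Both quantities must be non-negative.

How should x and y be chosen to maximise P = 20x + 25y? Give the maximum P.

Corner points and P = 20x + 25y:
  (0, 0) → P = 0
  (0, 191/7) → P = 4775/7
  (73/2, 0) → P = 730
  (32, 9) → P = 865

x = 32, y = 9, maximum P = 865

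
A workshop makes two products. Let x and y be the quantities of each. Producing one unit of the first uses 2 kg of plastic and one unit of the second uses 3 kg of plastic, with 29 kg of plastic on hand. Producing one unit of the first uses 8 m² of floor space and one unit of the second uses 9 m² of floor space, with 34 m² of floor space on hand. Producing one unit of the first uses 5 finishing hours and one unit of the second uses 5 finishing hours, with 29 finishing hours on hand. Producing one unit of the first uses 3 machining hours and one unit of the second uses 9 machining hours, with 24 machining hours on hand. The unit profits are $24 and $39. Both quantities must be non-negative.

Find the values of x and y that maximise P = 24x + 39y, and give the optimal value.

The optimum lies where 8x + 9y = 34 and 3x + 9y = 24.
Solving simultaneously gives x = 2, y = 2.

x = 2, y = 2, maximum P = 126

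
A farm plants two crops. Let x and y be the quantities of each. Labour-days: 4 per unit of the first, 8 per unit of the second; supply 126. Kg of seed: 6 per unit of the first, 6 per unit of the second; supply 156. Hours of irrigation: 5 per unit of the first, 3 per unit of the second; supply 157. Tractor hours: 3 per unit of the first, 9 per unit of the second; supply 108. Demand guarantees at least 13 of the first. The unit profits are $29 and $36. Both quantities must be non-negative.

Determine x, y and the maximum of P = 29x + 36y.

x = 21, y = 5, maximum P = 789

Feasible corners and P = 29x + 36y:
  (26, 0) → P = 754
  (13, 0) → P = 377
  (21, 5) → P = 789
  (13, 23/3) → P = 653

The binding constraints are 6x + 6y = 156 and 3x + 9y = 108.
Solving simultaneously gives x = 21, y = 5.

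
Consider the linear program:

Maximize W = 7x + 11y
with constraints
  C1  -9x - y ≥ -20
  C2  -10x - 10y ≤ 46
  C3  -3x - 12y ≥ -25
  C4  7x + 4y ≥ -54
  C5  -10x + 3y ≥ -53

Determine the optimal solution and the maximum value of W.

The binding constraints are -9x - y = -20 and -3x - 12y = -25.
Solving simultaneously gives x = 43/21, y = 11/7.

x = 43/21, y = 11/7, maximum W = 664/21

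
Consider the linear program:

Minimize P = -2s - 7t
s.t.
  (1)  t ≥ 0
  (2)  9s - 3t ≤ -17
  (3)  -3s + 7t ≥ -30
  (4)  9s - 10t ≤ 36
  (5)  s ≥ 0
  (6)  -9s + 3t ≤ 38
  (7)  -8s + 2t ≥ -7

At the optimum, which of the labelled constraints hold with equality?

Extreme points and P = -2s - 7t:
  (0, 17/3) → P = -119/3
  (55/6, 199/6) → P = -501/2
  (0, 38/3) → P = -266/3
  (97/6, 367/6) → P = -921/2

The minimum is at (97/6, 367/6). Substituting into each constraint, equality holds for (6) and (7); the remaining constraints have slack.

(6) and (7)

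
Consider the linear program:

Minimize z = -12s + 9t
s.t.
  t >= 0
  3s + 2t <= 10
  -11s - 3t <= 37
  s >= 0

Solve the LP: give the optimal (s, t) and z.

s = 10/3, t = 0, minimum z = -40

Feasible corners and z = -12s + 9t:
  (10/3, 0) → z = -40
  (0, 0) → z = 0
  (0, 5) → z = 45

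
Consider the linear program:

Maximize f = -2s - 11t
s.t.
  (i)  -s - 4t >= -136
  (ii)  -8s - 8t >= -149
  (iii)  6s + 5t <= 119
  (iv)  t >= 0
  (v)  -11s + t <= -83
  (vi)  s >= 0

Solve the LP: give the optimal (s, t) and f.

Vertices and f = -2s - 11t:
  (149/8, 0) → f = -149/4
  (271/32, 325/32) → f = -4117/32
  (83/11, 0) → f = -166/11

s = 83/11, t = 0, maximum f = -166/11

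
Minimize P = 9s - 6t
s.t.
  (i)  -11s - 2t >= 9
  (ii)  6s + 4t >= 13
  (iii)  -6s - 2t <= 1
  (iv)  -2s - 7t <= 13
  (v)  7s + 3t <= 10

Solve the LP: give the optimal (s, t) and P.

s = -23/4, t = 67/4, minimum P = -609/4

Vertices and P = 9s - 6t:
  (-31/16, 197/32) → P = -435/8
  (-47/19, 173/19) → P = -1461/19
  (-5/2, 7) → P = -129/2
  (-23/4, 67/4) → P = -609/4

At the optimal vertex, -6s - 2t = 1 and 7s + 3t = 10.
Solving simultaneously gives s = -23/4, t = 67/4.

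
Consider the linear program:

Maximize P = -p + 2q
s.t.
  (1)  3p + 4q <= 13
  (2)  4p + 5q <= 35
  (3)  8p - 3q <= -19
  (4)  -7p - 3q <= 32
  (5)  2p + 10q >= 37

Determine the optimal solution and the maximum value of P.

The binding constraints are 3p + 4q = 13 and -7p - 3q = 32.
Solving simultaneously gives p = -167/19, q = 187/19.

p = -167/19, q = 187/19, maximum P = 541/19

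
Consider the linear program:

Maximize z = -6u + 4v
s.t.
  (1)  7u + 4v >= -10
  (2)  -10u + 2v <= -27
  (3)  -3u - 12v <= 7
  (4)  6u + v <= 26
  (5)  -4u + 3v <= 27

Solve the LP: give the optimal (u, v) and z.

Feasible corners and z = -6u + 4v:
  (155/63, -151/126) → z = -176/9
  (79/22, 49/11) → z = -41/11
  (319/69, -40/23) → z = -798/23

u = 79/22, v = 49/11, maximum z = -41/11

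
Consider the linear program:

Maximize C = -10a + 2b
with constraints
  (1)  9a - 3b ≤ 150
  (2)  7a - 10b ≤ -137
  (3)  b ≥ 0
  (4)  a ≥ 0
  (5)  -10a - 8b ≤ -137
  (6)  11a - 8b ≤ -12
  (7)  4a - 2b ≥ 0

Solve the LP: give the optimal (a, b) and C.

Vertices and C = -10a + 2b:
  (412/13, 586/13) → C = -2948/13
  (50, 100) → C = -300
  (488/27, 1423/54) → C = -3457/27
  (137/13, 274/13) → C = -822/13

At the optimal vertex, 7a - 10b = -137 and 4a - 2b = 0.
Solving simultaneously gives a = 137/13, b = 274/13.

a = 137/13, b = 274/13, maximum C = -822/13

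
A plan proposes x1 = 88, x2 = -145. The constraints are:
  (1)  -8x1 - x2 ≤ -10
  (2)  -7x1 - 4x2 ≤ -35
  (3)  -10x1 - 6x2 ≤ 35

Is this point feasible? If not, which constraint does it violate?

feasible

(1): -559 ≤ -10 ✓
(2): -36 ≤ -35 ✓
(3): -10 ≤ 35 ✓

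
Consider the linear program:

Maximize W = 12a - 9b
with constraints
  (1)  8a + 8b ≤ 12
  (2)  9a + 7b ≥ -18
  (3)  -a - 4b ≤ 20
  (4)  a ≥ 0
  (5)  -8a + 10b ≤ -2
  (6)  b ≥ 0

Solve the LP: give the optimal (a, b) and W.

Extreme points and W = 12a - 9b:
  (17/18, 5/9) → W = 19/3
  (3/2, 0) → W = 18
  (1/4, 0) → W = 3

a = 3/2, b = 0, maximum W = 18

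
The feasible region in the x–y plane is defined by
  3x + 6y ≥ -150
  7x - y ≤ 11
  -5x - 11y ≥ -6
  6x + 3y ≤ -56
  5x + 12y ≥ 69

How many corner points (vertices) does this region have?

3

The feasible vertices (each the meet of two boundaries and inside every other half-plane) are:
  (-562, 256)
  (-369, 319/2)
  (-687/5, 63)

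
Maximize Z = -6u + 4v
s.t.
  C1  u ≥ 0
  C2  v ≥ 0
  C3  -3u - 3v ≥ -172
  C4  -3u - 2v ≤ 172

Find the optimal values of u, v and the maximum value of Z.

Extreme points and Z = -6u + 4v:
  (0, 0) → Z = 0
  (0, 172/3) → Z = 688/3
  (172/3, 0) → Z = -344

The binding constraints are u = 0 and -3u - 3v = -172.
Solving simultaneously gives u = 0, v = 172/3.

u = 0, v = 172/3, maximum Z = 688/3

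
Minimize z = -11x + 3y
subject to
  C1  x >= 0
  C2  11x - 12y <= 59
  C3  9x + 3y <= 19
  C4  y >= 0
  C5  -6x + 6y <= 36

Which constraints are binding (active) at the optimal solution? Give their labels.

C3 and C4

Extreme points and z = -11x + 3y:
  (0, 0) → z = 0
  (0, 6) → z = 18
  (19/9, 0) → z = -209/9
  (1/12, 73/12) → z = 52/3

The minimum is at (19/9, 0). Substituting into each constraint, equality holds for C3 and C4; the remaining constraints have slack.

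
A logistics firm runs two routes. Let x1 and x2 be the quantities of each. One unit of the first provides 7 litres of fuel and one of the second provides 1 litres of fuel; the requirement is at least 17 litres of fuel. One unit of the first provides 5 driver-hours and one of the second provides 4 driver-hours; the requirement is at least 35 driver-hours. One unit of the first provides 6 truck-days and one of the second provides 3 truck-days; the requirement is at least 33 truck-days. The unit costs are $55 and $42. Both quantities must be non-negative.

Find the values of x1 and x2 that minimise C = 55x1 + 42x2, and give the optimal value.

x1 = 3, x2 = 5, minimum C = 375

The feasible region is unbounded (it extends along (0, 1), (1, 0)), but C strictly increases along every unbounded feasible direction, so there is no improving ray and the minimum is attained at a vertex.

The optimum lies where 5x1 + 4x2 = 35 and 6x1 + 3x2 = 33.
Solving simultaneously gives x1 = 3, x2 = 5.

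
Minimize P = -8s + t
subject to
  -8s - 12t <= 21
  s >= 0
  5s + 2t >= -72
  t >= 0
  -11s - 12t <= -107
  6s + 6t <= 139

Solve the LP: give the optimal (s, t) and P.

s = 139/6, t = 0, minimum P = -556/3

Feasible corners and P = -8s + t:
  (0, 107/12) → P = 107/12
  (0, 139/6) → P = 139/6
  (107/11, 0) → P = -856/11
  (139/6, 0) → P = -556/3

At the optimal vertex, t = 0 and 6s + 6t = 139.
Solving simultaneously gives s = 139/6, t = 0.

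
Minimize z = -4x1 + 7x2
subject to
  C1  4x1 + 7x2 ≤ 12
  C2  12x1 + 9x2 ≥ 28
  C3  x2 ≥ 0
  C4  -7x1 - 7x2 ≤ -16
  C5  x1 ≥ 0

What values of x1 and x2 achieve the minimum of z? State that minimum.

Corner points and z = -4x1 + 7x2:
  (11/6, 2/3) → z = -8/3
  (3, 0) → z = -12
  (7/3, 0) → z = -28/3

The optimum lies where 4x1 + 7x2 = 12 and x2 = 0.
Solving simultaneously gives x1 = 3, x2 = 0.

x1 = 3, x2 = 0, minimum z = -12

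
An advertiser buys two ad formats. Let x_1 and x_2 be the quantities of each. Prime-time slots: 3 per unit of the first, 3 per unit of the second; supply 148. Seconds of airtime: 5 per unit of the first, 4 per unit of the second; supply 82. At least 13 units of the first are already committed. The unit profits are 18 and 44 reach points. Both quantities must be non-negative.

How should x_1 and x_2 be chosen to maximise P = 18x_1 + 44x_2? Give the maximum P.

x_1 = 13, x_2 = 17/4, maximum P = 421

Feasible corners and P = 18x_1 + 44x_2:
  (82/5, 0) → P = 1476/5
  (13, 0) → P = 234
  (13, 17/4) → P = 421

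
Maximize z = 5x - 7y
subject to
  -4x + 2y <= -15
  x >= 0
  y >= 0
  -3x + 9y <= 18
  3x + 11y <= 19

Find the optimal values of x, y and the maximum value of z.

x = 19/3, y = 0, maximum z = 95/3

Feasible corners and z = 5x - 7y:
  (15/4, 0) → z = 75/4
  (203/50, 31/50) → z = 399/25
  (19/3, 0) → z = 95/3

The binding constraints are y = 0 and 3x + 11y = 19.
Solving simultaneously gives x = 19/3, y = 0.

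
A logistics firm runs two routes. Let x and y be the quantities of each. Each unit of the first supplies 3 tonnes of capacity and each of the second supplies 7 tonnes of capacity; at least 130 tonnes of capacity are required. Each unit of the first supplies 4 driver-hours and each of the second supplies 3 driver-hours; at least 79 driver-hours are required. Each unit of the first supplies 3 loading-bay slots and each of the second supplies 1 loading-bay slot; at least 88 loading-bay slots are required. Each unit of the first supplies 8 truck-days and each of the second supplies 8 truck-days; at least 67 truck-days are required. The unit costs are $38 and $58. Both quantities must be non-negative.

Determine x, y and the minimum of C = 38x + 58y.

x = 27, y = 7, minimum C = 1432

Feasible corners and C = 38x + 58y:
  (0, 88) → C = 5104
  (130/3, 0) → C = 4940/3
  (27, 7) → C = 1432
The feasible region is unbounded (it extends along (0, 1), (1, 0)), but C strictly increases along every unbounded feasible direction, so there is no improving ray and the minimum is attained at a vertex.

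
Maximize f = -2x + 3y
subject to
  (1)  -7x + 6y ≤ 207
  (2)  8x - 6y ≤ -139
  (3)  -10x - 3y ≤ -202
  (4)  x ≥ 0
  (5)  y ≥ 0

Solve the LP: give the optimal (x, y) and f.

x = 68, y = 683/6, maximum f = 411/2

At the optimal vertex, -7x + 6y = 207 and 8x - 6y = -139.
Solving simultaneously gives x = 68, y = 683/6.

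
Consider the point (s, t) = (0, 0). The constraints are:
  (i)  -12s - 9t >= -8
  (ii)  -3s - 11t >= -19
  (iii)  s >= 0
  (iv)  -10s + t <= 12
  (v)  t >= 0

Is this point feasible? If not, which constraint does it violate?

feasible

(i): 0 ≥ -8 ✓
(ii): 0 ≥ -19 ✓
(iii): 0 ≥ 0 ✓
(iv): 0 ≤ 12 ✓
(v): 0 ≥ 0 ✓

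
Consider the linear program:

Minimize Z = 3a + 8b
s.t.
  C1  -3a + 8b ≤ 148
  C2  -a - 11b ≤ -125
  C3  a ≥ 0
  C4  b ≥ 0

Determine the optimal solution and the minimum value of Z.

a = 0, b = 125/11, minimum Z = 1000/11

Extreme points and Z = 3a + 8b:
  (0, 37/2) → Z = 148
  (0, 125/11) → Z = 1000/11
  (125, 0) → Z = 375
The feasible region is unbounded (it extends along (8, 3), (1, 0)), but Z strictly increases along every unbounded feasible direction, so there is no improving ray and the minimum is attained at a vertex.

At the optimal vertex, -a - 11b = -125 and a = 0.
Solving simultaneously gives a = 0, b = 125/11.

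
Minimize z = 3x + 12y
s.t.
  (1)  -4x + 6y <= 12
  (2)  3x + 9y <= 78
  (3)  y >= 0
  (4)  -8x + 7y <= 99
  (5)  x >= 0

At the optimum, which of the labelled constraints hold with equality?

Feasible corners and z = 3x + 12y:
  (20/3, 58/9) → z = 292/3
  (0, 2) → z = 24
  (26, 0) → z = 78
  (0, 0) → z = 0

The minimum is at (0, 0). Substituting into each constraint, equality holds for (3) and (5); the remaining constraints have slack.

(3) and (5)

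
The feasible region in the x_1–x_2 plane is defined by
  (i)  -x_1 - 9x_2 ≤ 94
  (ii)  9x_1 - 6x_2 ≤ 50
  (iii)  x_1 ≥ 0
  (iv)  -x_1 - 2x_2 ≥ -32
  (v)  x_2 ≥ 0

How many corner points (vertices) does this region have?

4

Pairwise boundary intersections that survive every other constraint:
  (73/6, 119/12)
  (50/9, 0)
  (0, 16)
  (0, 0)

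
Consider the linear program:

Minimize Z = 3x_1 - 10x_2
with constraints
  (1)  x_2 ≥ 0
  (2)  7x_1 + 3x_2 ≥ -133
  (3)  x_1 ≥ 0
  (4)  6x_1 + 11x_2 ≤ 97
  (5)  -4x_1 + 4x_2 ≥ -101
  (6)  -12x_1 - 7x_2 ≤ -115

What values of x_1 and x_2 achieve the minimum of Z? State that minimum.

Corner points and Z = 3x_1 - 10x_2:
  (97/6, 0) → Z = 97/2
  (115/12, 0) → Z = 115/4
  (293/45, 79/15) → Z = -497/15

x_1 = 293/45, x_2 = 79/15, minimum Z = -497/15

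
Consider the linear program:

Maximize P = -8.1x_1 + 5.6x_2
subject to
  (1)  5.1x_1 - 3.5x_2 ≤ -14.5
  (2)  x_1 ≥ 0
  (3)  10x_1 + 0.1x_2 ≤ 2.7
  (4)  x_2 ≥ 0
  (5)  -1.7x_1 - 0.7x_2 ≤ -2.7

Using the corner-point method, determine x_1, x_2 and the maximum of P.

x_1 = 0, x_2 = 27, maximum P = 151.2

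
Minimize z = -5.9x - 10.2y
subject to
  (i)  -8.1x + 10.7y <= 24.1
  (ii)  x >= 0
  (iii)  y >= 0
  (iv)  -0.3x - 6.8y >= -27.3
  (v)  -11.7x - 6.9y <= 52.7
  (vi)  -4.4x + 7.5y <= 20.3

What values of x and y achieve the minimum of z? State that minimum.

Corner points and z = -5.9x - 10.2y:
  (0, 241/107) → z = -12291/535
  (12823/5829, 7612/1943) → z = -3085829/58290
  (0, 0) → z = 0
  (91, 0) → z = -5369/10

At the optimal vertex, y = 0 and -0.3x - 6.8y = -27.3.
Solving simultaneously gives x = 91, y = 0.

x = 91, y = 0, minimum z = -536.9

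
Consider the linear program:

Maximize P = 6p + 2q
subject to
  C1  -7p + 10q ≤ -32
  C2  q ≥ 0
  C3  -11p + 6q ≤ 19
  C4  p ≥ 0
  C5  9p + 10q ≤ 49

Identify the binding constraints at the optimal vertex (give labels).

C2 and C5

Vertices and P = 6p + 2q:
  (32/7, 0) → P = 192/7
  (81/16, 11/32) → P = 497/16
  (49/9, 0) → P = 98/3

The maximum is at (49/9, 0). Substituting into each constraint, equality holds for C2 and C5; the remaining constraints have slack.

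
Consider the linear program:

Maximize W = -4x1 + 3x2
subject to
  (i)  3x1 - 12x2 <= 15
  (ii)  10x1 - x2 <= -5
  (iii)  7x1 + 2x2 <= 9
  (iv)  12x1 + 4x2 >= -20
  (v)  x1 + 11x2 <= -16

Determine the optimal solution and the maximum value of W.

x1 = -39/32, x2 = -43/32, maximum W = 27/32

Feasible corners and W = -4x1 + 3x2:
  (-25/39, -55/39) → W = -5/3
  (-15/13, -20/13) → W = 0
  (-71/111, -155/111) → W = -181/111
  (-39/32, -43/32) → W = 27/32

At the optimal vertex, 12x1 + 4x2 = -20 and x1 + 11x2 = -16.
Solving simultaneously gives x1 = -39/32, x2 = -43/32.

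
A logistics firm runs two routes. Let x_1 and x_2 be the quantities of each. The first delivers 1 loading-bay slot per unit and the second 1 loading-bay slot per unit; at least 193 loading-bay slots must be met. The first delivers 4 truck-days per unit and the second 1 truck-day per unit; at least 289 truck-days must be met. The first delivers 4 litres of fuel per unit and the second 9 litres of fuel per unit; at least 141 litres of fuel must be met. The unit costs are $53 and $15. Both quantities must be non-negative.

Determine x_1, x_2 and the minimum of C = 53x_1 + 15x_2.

Vertices and C = 53x_1 + 15x_2:
  (0, 289) → C = 4335
  (193, 0) → C = 10229
  (32, 161) → C = 4111
The feasible region is unbounded (it extends along (0, 1), (1, 0)), but C strictly increases along every unbounded feasible direction, so there is no improving ray and the minimum is attained at a vertex.

The binding constraints are x_1 + x_2 = 193 and 4x_1 + x_2 = 289.
Solving simultaneously gives x_1 = 32, x_2 = 161.

x_1 = 32, x_2 = 161, minimum C = 4111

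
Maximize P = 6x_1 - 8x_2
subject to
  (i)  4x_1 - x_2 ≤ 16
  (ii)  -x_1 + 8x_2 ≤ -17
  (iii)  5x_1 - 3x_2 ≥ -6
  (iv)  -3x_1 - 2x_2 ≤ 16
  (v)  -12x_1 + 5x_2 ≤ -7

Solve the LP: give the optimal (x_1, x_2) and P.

Corner points and P = 6x_1 - 8x_2:
  (111/31, -52/31) → P = 1082/31
  (16/11, -112/11) → P = 992/11
  (-29/91, -197/91) → P = 1402/91
  (-22/13, -71/13) → P = 436/13

The optimum lies where 4x_1 - x_2 = 16 and -3x_1 - 2x_2 = 16.
Solving simultaneously gives x_1 = 16/11, x_2 = -112/11.

x_1 = 16/11, x_2 = -112/11, maximum P = 992/11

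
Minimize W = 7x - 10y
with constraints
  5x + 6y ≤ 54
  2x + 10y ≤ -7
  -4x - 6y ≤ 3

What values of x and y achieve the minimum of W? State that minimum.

The binding constraints are 2x + 10y = -7 and -4x - 6y = 3.
Solving simultaneously gives x = 3/7, y = -11/14.

x = 3/7, y = -11/14, minimum W = 76/7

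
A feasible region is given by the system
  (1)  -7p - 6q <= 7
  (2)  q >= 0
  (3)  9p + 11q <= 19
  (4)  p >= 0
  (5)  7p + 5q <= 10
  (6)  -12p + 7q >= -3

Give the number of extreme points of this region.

5

Intersecting each pair of boundary lines and keeping only the points that satisfy every inequality leaves:
  (0, 0)
  (1/4, 0)
  (0, 19/11)
  (15/32, 43/32)
  (85/109, 99/109)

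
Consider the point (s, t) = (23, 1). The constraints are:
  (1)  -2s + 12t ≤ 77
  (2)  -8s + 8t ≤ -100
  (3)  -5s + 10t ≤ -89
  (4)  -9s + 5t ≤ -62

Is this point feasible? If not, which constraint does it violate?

feasible

(1): -34 ≤ 77 ✓
(2): -176 ≤ -100 ✓
(3): -105 ≤ -89 ✓
(4): -202 ≤ -62 ✓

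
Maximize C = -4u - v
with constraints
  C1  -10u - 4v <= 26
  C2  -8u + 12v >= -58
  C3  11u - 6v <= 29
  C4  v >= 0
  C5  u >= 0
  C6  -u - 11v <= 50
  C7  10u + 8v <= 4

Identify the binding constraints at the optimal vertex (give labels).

Feasible corners and C = -4u - v:
  (0, 0) → C = 0
  (2/5, 0) → C = -8/5
  (0, 1/2) → C = -1/2

The maximum is at (0, 0). Substituting into each constraint, equality holds for C4 and C5; the remaining constraints have slack.

C4 and C5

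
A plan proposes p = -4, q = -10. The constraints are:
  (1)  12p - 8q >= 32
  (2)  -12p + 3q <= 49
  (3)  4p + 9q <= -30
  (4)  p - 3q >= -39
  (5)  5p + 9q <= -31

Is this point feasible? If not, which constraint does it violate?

feasible

(1): 32 ≥ 32 ✓
(2): 18 ≤ 49 ✓
(3): -106 ≤ -30 ✓
(4): 26 ≥ -39 ✓
(5): -110 ≤ -31 ✓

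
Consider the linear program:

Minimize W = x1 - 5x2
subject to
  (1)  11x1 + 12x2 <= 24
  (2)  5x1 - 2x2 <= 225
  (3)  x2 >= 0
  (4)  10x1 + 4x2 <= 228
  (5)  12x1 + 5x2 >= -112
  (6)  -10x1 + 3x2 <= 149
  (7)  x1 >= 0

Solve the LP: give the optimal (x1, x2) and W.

x1 = 0, x2 = 2, minimum W = -10

Vertices and W = x1 - 5x2:
  (24/11, 0) → W = 24/11
  (0, 2) → W = -10
  (0, 0) → W = 0

The binding constraints are 11x1 + 12x2 = 24 and x1 = 0.
Solving simultaneously gives x1 = 0, x2 = 2.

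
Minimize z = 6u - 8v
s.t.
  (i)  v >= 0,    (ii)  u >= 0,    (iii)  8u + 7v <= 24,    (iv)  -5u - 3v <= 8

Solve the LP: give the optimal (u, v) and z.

u = 0, v = 24/7, minimum z = -192/7

Vertices and z = 6u - 8v:
  (0, 0) → z = 0
  (3, 0) → z = 18
  (0, 24/7) → z = -192/7

At the optimal vertex, u = 0 and 8u + 7v = 24.
Solving simultaneously gives u = 0, v = 24/7.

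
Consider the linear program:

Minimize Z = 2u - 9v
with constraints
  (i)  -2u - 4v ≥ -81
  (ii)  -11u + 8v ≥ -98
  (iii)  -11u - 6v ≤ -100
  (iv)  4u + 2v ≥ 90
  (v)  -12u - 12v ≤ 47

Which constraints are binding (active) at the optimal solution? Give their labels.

Corner points and Z = 2u - 9v:
  (52/3, 139/12) → Z = -835/12
  (33/2, 12) → Z = -75
  (458/27, 299/27) → Z = -1775/27

The minimum is at (33/2, 12). Substituting into each constraint, equality holds for (i) and (iv); the remaining constraints have slack.

(i) and (iv)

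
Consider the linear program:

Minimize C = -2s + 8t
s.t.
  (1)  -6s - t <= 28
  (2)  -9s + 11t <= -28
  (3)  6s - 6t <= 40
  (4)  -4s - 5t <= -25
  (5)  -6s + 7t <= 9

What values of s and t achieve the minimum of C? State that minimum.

s = 175/27, t = -5/27, minimum C = -130/9

Extreme points and C = -2s + 8t:
  (68/3, 16) → C = 248/3
  (415/89, 113/89) → C = 74/89
  (175/27, -5/27) → C = -130/9

The optimum lies where 6s - 6t = 40 and -4s - 5t = -25.
Solving simultaneously gives s = 175/27, t = -5/27.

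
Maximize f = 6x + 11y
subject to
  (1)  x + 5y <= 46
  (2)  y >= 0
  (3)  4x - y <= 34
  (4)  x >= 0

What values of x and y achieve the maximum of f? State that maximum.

x = 72/7, y = 50/7, maximum f = 982/7

Extreme points and f = 6x + 11y:
  (72/7, 50/7) → f = 982/7
  (0, 46/5) → f = 506/5
  (17/2, 0) → f = 51
  (0, 0) → f = 0

At the optimal vertex, x + 5y = 46 and 4x - y = 34.
Solving simultaneously gives x = 72/7, y = 50/7.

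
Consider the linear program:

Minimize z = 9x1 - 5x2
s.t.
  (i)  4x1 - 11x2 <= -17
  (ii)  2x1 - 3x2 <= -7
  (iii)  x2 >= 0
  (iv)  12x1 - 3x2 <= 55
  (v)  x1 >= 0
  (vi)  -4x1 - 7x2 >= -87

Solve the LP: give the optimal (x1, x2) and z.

x1 = 0, x2 = 87/7, minimum z = -435/7

Vertices and z = 9x1 - 5x2:
  (31/5, 97/15) → z = 352/15
  (0, 7/3) → z = -35/3
  (323/48, 103/12) → z = 847/48
  (0, 87/7) → z = -435/7

At the optimal vertex, x1 = 0 and -4x1 - 7x2 = -87.
Solving simultaneously gives x1 = 0, x2 = 87/7.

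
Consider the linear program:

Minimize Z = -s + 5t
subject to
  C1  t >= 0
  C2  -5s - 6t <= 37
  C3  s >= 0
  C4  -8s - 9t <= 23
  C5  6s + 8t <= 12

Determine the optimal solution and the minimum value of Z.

s = 2, t = 0, minimum Z = -2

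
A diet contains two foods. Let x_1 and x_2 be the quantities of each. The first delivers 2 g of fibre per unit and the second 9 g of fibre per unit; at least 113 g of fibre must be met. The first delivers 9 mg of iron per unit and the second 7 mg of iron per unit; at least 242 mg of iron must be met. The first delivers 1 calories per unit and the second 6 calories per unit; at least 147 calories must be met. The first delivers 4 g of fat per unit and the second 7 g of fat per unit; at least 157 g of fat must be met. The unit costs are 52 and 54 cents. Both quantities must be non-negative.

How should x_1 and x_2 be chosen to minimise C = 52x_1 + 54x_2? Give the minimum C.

x_1 = 9, x_2 = 23, minimum C = 1710

Vertices and C = 52x_1 + 54x_2:
  (0, 242/7) → C = 13068/7
  (147, 0) → C = 7644
  (9, 23) → C = 1710
The feasible region is unbounded (it extends along (0, 1), (1, 0)), but C strictly increases along every unbounded feasible direction, so there is no improving ray and the minimum is attained at a vertex.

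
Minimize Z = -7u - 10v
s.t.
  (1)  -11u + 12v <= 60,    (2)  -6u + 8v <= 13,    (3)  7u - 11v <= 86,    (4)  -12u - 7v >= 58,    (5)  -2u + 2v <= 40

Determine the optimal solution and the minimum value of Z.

u = -185/46, v = -32/23, minimum Z = 1935/46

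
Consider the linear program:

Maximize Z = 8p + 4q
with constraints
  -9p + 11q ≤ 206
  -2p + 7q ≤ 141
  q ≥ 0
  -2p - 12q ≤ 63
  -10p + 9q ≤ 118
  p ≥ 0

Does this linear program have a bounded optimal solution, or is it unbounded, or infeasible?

From the feasible point (443/52, 587/26), moving in the direction (7, 2) keeps every constraint satisfied while Z increases without bound.

unbounded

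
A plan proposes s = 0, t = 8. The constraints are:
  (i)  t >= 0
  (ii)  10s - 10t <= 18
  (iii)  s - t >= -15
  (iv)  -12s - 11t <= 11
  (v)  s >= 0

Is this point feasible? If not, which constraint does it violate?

feasible

(i): 8 ≥ 0 ✓
(ii): -80 ≤ 18 ✓
(iii): -8 ≥ -15 ✓
(iv): -88 ≤ 11 ✓
(v): 0 ≥ 0 ✓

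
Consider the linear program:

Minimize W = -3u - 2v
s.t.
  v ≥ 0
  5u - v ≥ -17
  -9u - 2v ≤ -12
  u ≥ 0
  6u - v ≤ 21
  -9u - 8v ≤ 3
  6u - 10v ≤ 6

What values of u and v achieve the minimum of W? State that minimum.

u = 38, v = 207, minimum W = -528

Feasible corners and W = -3u - 2v:
  (0, 17) → W = -34
  (38, 207) → W = -528
  (0, 6) → W = -12
  (22/17, 3/17) → W = -72/17
  (34/9, 5/3) → W = -44/3

The optimum lies where 5u - v = -17 and 6u - v = 21.
Solving simultaneously gives u = 38, v = 207.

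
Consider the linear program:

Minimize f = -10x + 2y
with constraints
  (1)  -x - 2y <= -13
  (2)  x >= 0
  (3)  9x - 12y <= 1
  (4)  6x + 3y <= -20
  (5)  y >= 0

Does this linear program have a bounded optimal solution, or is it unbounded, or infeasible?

infeasible

The boundaries -x - 2y = -13 and x = 0 meet at (0, 13/2), but that point violates 6x + 3y ≤ -20. Every candidate vertex is excluded by some other constraint, so the feasible region is empty.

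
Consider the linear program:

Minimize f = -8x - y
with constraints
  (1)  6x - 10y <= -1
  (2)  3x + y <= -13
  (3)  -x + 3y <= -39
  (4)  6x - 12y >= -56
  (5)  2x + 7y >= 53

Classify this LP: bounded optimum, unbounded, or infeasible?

infeasible

The boundaries 6x - 10y = -1 and -x + 3y = -39 meet at (-393/8, -235/8), but that point violates 2x + 7y ≥ 53. Every candidate vertex is excluded by some other constraint, so the feasible region is empty.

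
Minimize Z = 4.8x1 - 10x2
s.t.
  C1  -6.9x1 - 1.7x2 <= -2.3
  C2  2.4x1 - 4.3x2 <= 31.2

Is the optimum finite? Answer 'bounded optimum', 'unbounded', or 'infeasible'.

From the feasible point (6293/3375, -6992/1125), moving in the direction (4.3, 2.4) keeps every constraint satisfied while Z decreases without bound.

unbounded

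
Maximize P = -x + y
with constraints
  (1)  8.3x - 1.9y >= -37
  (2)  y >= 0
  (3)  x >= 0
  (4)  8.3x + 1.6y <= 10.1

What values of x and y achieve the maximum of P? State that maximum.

Vertices and P = -x + y:
  (0, 0) → P = 0
  (101/83, 0) → P = -101/83
  (0, 101/16) → P = 101/16

x = 0, y = 6.3125, maximum P = 6.3125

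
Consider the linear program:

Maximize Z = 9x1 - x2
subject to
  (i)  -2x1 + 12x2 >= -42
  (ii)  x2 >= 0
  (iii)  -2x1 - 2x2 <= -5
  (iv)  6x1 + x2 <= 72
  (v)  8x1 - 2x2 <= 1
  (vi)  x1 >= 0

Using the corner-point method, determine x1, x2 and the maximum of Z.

x1 = 29/4, x2 = 57/2, maximum Z = 147/4

Vertices and Z = 9x1 - x2:
  (3/5, 19/10) → Z = 7/2
  (0, 5/2) → Z = -5/2
  (29/4, 57/2) → Z = 147/4
  (0, 72) → Z = -72

The optimum lies where 6x1 + x2 = 72 and 8x1 - 2x2 = 1.
Solving simultaneously gives x1 = 29/4, x2 = 57/2.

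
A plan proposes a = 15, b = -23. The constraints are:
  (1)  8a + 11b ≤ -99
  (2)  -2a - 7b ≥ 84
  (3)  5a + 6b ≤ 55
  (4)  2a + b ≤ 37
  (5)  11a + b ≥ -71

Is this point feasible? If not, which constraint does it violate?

(1): -133 ≤ -99 ✓
(2): 131 ≥ 84 ✓
(3): -63 ≤ 55 ✓
(4): 7 ≤ 37 ✓
(5): 142 ≥ -71 ✓

feasible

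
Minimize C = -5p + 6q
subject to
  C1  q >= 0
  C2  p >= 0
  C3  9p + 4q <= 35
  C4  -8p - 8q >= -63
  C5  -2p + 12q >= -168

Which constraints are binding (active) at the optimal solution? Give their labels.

Vertices and C = -5p + 6q:
  (0, 0) → C = 0
  (35/9, 0) → C = -175/9
  (0, 63/8) → C = 189/4
  (7/10, 287/40) → C = 791/20

The minimum is at (35/9, 0). Substituting into each constraint, equality holds for C1 and C3; the remaining constraints have slack.

C1 and C3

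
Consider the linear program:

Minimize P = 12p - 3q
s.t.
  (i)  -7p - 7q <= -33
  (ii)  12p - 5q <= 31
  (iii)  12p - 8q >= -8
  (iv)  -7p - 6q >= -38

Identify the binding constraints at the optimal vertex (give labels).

(i) and (iii)

Corner points and P = 12p - 3q:
  (382/119, 179/119) → P = 4047/119
  (52/35, 113/35) → P = 57/7
  (376/107, 239/107) → P = 3795/107
  (2, 4) → P = 12

The minimum is at (52/35, 113/35). Substituting into each constraint, equality holds for (i) and (iii); the remaining constraints have slack.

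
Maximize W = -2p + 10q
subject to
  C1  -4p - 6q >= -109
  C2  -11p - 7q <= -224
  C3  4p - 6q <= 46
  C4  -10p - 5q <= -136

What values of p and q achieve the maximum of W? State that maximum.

Vertices and W = -2p + 10q:
  (581/38, 303/38) → W = 934/19
  (155/8, 21/4) → W = 55/4
  (833/47, 195/47) → W = 284/47

The binding constraints are -4p - 6q = -109 and -11p - 7q = -224.
Solving simultaneously gives p = 581/38, q = 303/38.

p = 581/38, q = 303/38, maximum W = 934/19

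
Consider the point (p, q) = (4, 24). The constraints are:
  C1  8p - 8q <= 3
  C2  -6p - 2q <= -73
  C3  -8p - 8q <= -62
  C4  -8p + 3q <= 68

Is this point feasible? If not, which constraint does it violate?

Constraint C2: -6p - 2q = -72, which is not ≤ -73. All other constraints are satisfied.

not feasible — violates C2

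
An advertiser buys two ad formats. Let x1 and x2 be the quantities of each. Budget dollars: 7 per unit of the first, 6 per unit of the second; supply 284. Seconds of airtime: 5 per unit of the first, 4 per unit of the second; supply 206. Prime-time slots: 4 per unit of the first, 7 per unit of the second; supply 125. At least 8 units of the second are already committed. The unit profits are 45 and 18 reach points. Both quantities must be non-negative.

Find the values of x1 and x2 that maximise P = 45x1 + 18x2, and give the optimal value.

Vertices and P = 45x1 + 18x2:
  (0, 125/7) → P = 2250/7
  (0, 8) → P = 144
  (69/4, 8) → P = 3681/4

x1 = 69/4, x2 = 8, maximum P = 3681/4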